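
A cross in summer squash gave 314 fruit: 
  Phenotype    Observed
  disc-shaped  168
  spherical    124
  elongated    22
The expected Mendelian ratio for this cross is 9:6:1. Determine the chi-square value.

1.040

Under the 9:6:1 hypothesis (Σ ratio = 16, N = 314):
  disc-shaped: 314 × 9/16 = 176.625
  spherical: 314 × 6/16 = 117.75
  elongated: 314 × 1/16 = 19.625
χ² = Σ (O − E)² / E
  disc-shaped: (168 − 176.625)² / 176.625 = 0.4212
  spherical: (124 − 117.75)² / 117.75 = 0.3317
  elongated: (22 − 19.625)² / 19.625 = 0.2874
χ² = 0.4212 + 0.3317 + 0.2874 = 1.0403 ≈ 1.040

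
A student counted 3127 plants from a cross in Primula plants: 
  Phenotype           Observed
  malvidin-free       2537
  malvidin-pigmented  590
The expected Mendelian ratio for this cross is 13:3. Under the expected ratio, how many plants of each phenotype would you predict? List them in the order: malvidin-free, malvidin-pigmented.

2540.6875, 586.3125

Under the 13:3 hypothesis (Σ ratio = 16, N = 3127):
  malvidin-free: 3127 × 13/16 = 2540.6875
  malvidin-pigmented: 3127 × 3/16 = 586.3125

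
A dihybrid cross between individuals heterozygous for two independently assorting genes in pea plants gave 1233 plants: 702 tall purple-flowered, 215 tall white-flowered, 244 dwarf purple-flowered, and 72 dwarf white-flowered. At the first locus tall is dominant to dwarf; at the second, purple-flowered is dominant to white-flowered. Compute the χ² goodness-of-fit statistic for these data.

A dihybrid F₂ with independent assortment and complete dominance at both loci gives a 9:3:3:1 phenotypic ratio.
Under the 9:3:3:1 hypothesis (Σ ratio = 16, N = 1233):
  tall purple-flowered: 1233 × 9/16 = 693.5625
  tall white-flowered: 1233 × 3/16 = 231.1875
  dwarf purple-flowered: 1233 × 3/16 = 231.1875
  dwarf white-flowered: 1233 × 1/16 = 77.0625
χ² = Σ (O − E)² / E
  tall purple-flowered: (702 − 693.5625)² / 693.5625 = 0.1026
  tall white-flowered: (215 − 231.1875)² / 231.1875 = 1.1334
  dwarf purple-flowered: (244 − 231.1875)² / 231.1875 = 0.7101
  dwarf white-flowered: (72 − 77.0625)² / 77.0625 = 0.3326
χ² = 0.1026 + 1.1334 + 0.7101 + 0.3326 = 2.2787 ≈ 2.279

2.279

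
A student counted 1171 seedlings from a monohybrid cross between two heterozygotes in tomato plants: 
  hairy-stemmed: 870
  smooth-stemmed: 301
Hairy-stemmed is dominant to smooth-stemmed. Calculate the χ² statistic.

For a monohybrid cross between heterozygotes with complete dominance, the expected phenotypic ratio is 3:1.
Total ratio parts = 4. Expected numbers out of 1171:
  hairy-stemmed: 1171 × 3/4 = 878.25
  smooth-stemmed: 1171 × 1/4 = 292.75
χ² = Σ (O − E)² / E
  hairy-stemmed: (870 − 878.25)² / 878.25 = 0.0775
  smooth-stemmed: (301 − 292.75)² / 292.75 = 0.2325
χ² = 0.0775 + 0.2325 = 0.310

0.310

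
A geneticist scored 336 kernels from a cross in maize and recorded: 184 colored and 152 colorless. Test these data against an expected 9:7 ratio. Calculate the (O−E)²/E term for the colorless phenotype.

Expected counts for N = 336 under a 9:7 ratio (total parts = 16):
  colored: 336 × 9/16 = 189
  colorless: 336 × 7/16 = 147
Contribution of colorless: (152 − 147)² / 147 = 0.1701

0.170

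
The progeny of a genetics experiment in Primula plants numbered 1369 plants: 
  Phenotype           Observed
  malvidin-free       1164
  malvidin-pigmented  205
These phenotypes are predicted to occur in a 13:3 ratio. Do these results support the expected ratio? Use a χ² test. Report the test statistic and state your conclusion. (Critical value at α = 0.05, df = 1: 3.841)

The 13:3 ratio has 16 parts, so with N = 1369 the expected counts are:
  malvidin-free: 1369 × 13/16 = 1112.3125
  malvidin-pigmented: 1369 × 3/16 = 256.6875
χ² = Σ (O − E)² / E
  malvidin-free: (1164 − 1112.3125)² / 1112.3125 = 2.4018
  malvidin-pigmented: (205 − 256.6875)² / 256.6875 = 10.4080
χ² = 2.4018 + 10.4080 = 12.8098 ≈ 12.810
Degrees of freedom = 2 − 1 = 1; critical value at α = 0.05 is 3.841.
Since 12.810 > 3.841, we reject the null hypothesis — the data do not fit the 13:3 ratio.

12.810; not consistent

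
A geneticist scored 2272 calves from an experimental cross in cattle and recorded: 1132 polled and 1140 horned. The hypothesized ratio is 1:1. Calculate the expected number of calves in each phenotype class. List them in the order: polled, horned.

Under the 1:1 hypothesis (Σ ratio = 2, N = 2272):
  polled: 2272 × 1/2 = 1136
  horned: 2272 × 1/2 = 1136

1136, 1136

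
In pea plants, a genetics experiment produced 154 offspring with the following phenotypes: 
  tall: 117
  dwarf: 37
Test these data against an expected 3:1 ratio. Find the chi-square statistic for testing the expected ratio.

Total ratio parts = 4. Expected numbers out of 154:
  tall: 154 × 3/4 = 115.5
  dwarf: 154 × 1/4 = 38.5
χ² = Σ (O − E)² / E
  tall: (117 − 115.5)² / 115.5 = 0.0195
  dwarf: (37 − 38.5)² / 38.5 = 0.0584
χ² = 0.0195 + 0.0584 = 0.0779 ≈ 0.078

0.078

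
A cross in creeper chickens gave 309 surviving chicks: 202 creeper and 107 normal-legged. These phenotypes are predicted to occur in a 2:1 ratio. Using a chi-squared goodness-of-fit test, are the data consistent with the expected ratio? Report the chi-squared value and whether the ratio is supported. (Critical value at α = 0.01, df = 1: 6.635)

0.233; consistent

Total ratio parts = 3. Expected numbers out of 309:
  creeper: 309 × 2/3 = 206
  normal-legged: 309 × 1/3 = 103
χ² = Σ (O − E)² / E
  creeper: (202 − 206)² / 206 = 0.0777
  normal-legged: (107 − 103)² / 103 = 0.1553
χ² = 0.0777 + 0.1553 = 0.233
Degrees of freedom = 2 − 1 = 1; critical value at α = 0.01 is 6.635.
Since 0.233 < 6.635, we fail to reject the null hypothesis — the data are consistent with the 2:1 ratio.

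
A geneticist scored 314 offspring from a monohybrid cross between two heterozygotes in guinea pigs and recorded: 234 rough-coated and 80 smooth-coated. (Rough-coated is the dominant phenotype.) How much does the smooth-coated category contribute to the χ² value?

For a monohybrid cross between heterozygotes with complete dominance, the expected phenotypic ratio is 3:1.
The 3:1 ratio has 4 parts, so with N = 314 the expected counts are:
  rough-coated: 314 × 3/4 = 235.5
  smooth-coated: 314 × 1/4 = 78.5
Contribution of smooth-coated: (80 − 78.5)² / 78.5 = 0.0287

0.029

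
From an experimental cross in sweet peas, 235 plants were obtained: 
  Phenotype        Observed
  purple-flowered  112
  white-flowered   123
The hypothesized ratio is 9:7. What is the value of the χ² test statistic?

Expected counts for N = 235 under a 9:7 ratio (total parts = 16):
  purple-flowered: 235 × 9/16 = 132.1875
  white-flowered: 235 × 7/16 = 102.8125
χ² = Σ (O − E)² / E
  purple-flowered: (112 − 132.1875)² / 132.1875 = 3.0830
  white-flowered: (123 − 102.8125)² / 102.8125 = 3.9639
χ² = 3.0830 + 3.9639 = 7.0469 ≈ 7.047

7.047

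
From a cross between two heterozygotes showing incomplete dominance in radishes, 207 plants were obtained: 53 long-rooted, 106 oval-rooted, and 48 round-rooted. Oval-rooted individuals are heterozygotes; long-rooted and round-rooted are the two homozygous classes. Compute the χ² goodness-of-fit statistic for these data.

With incomplete dominance, a heterozygote × heterozygote cross gives a 1:2:1 phenotypic ratio.
Expected counts for N = 207 under a 1:2:1 ratio (total parts = 4):
  long-rooted: 207 × 1/4 = 51.75
  oval-rooted: 207 × 2/4 = 103.5
  round-rooted: 207 × 1/4 = 51.75
χ² = Σ (O − E)² / E
  long-rooted: (53 − 51.75)² / 51.75 = 0.0302
  oval-rooted: (106 − 103.5)² / 103.5 = 0.0604
  round-rooted: (48 − 51.75)² / 51.75 = 0.2717
χ² = 0.0302 + 0.0604 + 0.2717 = 0.3623 ≈ 0.362

0.362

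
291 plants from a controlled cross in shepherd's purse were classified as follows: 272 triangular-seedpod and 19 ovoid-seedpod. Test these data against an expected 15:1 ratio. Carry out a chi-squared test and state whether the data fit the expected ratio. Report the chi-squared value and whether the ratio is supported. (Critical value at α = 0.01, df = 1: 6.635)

0.039; consistent

Under the 15:1 hypothesis (Σ ratio = 16, N = 291):
  triangular-seedpod: 291 × 15/16 = 272.8125
  ovoid-seedpod: 291 × 1/16 = 18.1875
χ² = Σ (O − E)² / E
  triangular-seedpod: (272 − 272.8125)² / 272.8125 = 0.0024
  ovoid-seedpod: (19 − 18.1875)² / 18.1875 = 0.0363
χ² = 0.0024 + 0.0363 = 0.0387 ≈ 0.039
Degrees of freedom = 2 − 1 = 1; critical value at α = 0.01 is 6.635.
Since 0.039 < 6.635, we fail to reject the null hypothesis — the data are consistent with the 15:1 ratio.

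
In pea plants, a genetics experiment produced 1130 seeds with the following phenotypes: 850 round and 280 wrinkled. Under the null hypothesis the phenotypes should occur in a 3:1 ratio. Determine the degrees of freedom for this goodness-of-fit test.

1

A goodness-of-fit test with 2 phenotype classes has df = 2 − 1 = 1.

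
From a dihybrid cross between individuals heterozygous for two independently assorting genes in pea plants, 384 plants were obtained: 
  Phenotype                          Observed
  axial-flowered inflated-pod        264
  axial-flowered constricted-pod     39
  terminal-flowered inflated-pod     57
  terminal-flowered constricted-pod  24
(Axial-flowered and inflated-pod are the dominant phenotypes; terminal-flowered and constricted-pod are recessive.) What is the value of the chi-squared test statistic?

A dihybrid F₂ with independent assortment and complete dominance at both loci gives a 9:3:3:1 phenotypic ratio.
Total ratio parts = 16. Expected numbers out of 384:
  axial-flowered inflated-pod: 384 × 9/16 = 216
  axial-flowered constricted-pod: 384 × 3/16 = 72
  terminal-flowered inflated-pod: 384 × 3/16 = 72
  terminal-flowered constricted-pod: 384 × 1/16 = 24
χ² = Σ (O − E)² / E
  axial-flowered inflated-pod: (264 − 216)² / 216 = 10.6667
  axial-flowered constricted-pod: (39 − 72)² / 72 = 15.1250
  terminal-flowered inflated-pod: (57 − 72)² / 72 = 3.1250
  terminal-flowered constricted-pod: (24 − 24)² / 24 = 0.0000
χ² = 10.6667 + 15.1250 + 3.1250 + 0.0000 = 28.9167 ≈ 28.917

28.917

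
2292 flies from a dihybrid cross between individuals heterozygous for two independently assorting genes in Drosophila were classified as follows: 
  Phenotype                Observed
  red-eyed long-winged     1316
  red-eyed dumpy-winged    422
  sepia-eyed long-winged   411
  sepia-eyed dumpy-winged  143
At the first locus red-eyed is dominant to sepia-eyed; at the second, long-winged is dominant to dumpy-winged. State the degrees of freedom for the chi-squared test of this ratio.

A dihybrid F₂ with independent assortment and complete dominance at both loci gives a 9:3:3:1 phenotypic ratio.
A goodness-of-fit test with 4 phenotype classes has df = 4 − 1 = 3.

3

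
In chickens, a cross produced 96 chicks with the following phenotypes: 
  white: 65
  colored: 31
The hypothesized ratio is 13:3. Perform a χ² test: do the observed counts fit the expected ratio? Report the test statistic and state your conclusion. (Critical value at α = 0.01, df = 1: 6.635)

The 13:3 ratio has 16 parts, so with N = 96 the expected counts are:
  white: 96 × 13/16 = 78
  colored: 96 × 3/16 = 18
χ² = Σ (O − E)² / E
  white: (65 − 78)² / 78 = 2.1667
  colored: (31 − 18)² / 18 = 9.3889
χ² = 2.1667 + 9.3889 = 11.5556 ≈ 11.556
Degrees of freedom = 2 − 1 = 1; critical value at α = 0.01 is 6.635.
Since 11.556 > 6.635, we reject the null hypothesis — the data do not fit the 13:3 ratio.

11.556; not consistent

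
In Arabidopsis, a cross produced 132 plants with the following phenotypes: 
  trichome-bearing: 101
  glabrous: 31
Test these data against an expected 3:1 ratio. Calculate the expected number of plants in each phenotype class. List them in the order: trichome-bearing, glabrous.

99, 33

Total ratio parts = 4. Expected numbers out of 132:
  trichome-bearing: 132 × 3/4 = 99
  glabrous: 132 × 1/4 = 33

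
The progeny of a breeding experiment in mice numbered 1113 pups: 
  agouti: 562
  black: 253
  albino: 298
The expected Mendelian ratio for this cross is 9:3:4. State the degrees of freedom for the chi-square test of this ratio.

A goodness-of-fit test with 3 phenotype classes has df = 3 − 1 = 2.

2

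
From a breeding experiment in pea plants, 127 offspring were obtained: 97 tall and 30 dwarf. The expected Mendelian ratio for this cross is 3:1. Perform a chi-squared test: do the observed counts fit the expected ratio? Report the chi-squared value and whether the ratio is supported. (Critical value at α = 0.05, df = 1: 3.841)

The 3:1 ratio has 4 parts, so with N = 127 the expected counts are:
  tall: 127 × 3/4 = 95.25
  dwarf: 127 × 1/4 = 31.75
χ² = Σ (O − E)² / E
  tall: (97 − 95.25)² / 95.25 = 0.0322
  dwarf: (30 − 31.75)² / 31.75 = 0.0965
χ² = 0.0322 + 0.0965 = 0.1287 ≈ 0.129
Degrees of freedom = 2 − 1 = 1; critical value at α = 0.05 is 3.841.
Since 0.129 < 3.841, we fail to reject the null hypothesis — the data are consistent with the 3:1 ratio.

0.129; consistent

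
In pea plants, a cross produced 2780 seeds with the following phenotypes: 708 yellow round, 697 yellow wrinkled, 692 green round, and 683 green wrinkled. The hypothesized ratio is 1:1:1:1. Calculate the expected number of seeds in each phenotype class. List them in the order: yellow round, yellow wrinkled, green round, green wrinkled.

695, 695, 695, 695

Under the 1:1:1:1 hypothesis (Σ ratio = 4, N = 2780):
  yellow round: 2780 × 1/4 = 695
  yellow wrinkled: 2780 × 1/4 = 695
  green round: 2780 × 1/4 = 695
  green wrinkled: 2780 × 1/4 = 695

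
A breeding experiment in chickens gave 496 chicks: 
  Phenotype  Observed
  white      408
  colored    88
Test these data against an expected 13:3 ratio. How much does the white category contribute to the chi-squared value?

Under the 13:3 hypothesis (Σ ratio = 16, N = 496):
  white: 496 × 13/16 = 403
  colored: 496 × 3/16 = 93
Contribution of white: (408 − 403)² / 403 = 0.0620

0.062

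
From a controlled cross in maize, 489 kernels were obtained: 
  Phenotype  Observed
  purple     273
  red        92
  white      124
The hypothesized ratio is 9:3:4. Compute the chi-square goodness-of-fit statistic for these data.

Expected counts for N = 489 under a 9:3:4 ratio (total parts = 16):
  purple: 489 × 9/16 = 275.0625
  red: 489 × 3/16 = 91.6875
  white: 489 × 4/16 = 122.25
χ² = Σ (O − E)² / E
  purple: (273 − 275.0625)² / 275.0625 = 0.0155
  red: (92 − 91.6875)² / 91.6875 = 0.0011
  white: (124 − 122.25)² / 122.25 = 0.0251
χ² = 0.0155 + 0.0011 + 0.0251 = 0.0417 ≈ 0.042

0.042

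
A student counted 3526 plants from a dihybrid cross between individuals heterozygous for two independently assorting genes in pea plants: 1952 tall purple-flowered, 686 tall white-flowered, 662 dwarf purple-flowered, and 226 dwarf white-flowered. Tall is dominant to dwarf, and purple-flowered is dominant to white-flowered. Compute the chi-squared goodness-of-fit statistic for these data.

A dihybrid F₂ with independent assortment and complete dominance at both loci gives a 9:3:3:1 phenotypic ratio.
Under the 9:3:3:1 hypothesis (Σ ratio = 16, N = 3526):
  tall purple-flowered: 3526 × 9/16 = 1983.375
  tall white-flowered: 3526 × 3/16 = 661.125
  dwarf purple-flowered: 3526 × 3/16 = 661.125
  dwarf white-flowered: 3526 × 1/16 = 220.375
χ² = Σ (O − E)² / E
  tall purple-flowered: (1952 − 1983.375)² / 1983.375 = 0.4963
  tall white-flowered: (686 − 661.125)² / 661.125 = 0.9359
  dwarf purple-flowered: (662 − 661.125)² / 661.125 = 0.0012
  dwarf white-flowered: (226 − 220.375)² / 220.375 = 0.1436
χ² = 0.4963 + 0.9359 + 0.0012 + 0.1436 = 1.577

1.577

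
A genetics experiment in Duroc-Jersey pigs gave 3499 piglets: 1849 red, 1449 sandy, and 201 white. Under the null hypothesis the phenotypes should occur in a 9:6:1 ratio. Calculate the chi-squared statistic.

Expected counts for N = 3499 under a 9:6:1 ratio (total parts = 16):
  red: 3499 × 9/16 = 1968.1875
  sandy: 3499 × 6/16 = 1312.125
  white: 3499 × 1/16 = 218.6875
χ² = Σ (O − E)² / E
  red: (1849 − 1968.1875)² / 1968.1875 = 7.2176
  sandy: (1449 − 1312.125)² / 1312.125 = 14.2782
  white: (201 − 218.6875)² / 218.6875 = 1.4306
χ² = 7.2176 + 14.2782 + 1.4306 = 22.9264 ≈ 22.926

22.926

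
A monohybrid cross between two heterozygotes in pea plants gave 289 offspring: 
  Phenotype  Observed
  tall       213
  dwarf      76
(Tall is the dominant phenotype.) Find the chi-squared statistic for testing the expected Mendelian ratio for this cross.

For a monohybrid cross between heterozygotes with complete dominance, the expected phenotypic ratio is 3:1.
Expected counts for N = 289 under a 3:1 ratio (total parts = 4):
  tall: 289 × 3/4 = 216.75
  dwarf: 289 × 1/4 = 72.25
χ² = Σ (O − E)² / E
  tall: (213 − 216.75)² / 216.75 = 0.0649
  dwarf: (76 − 72.25)² / 72.25 = 0.1946
χ² = 0.0649 + 0.1946 = 0.2595 ≈ 0.260

0.260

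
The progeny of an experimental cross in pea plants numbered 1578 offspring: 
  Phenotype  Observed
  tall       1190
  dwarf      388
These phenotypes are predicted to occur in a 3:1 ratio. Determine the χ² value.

Expected counts for N = 1578 under a 3:1 ratio (total parts = 4):
  tall: 1578 × 3/4 = 1183.5
  dwarf: 1578 × 1/4 = 394.5
χ² = Σ (O − E)² / E
  tall: (1190 − 1183.5)² / 1183.5 = 0.0357
  dwarf: (388 − 394.5)² / 394.5 = 0.1071
χ² = 0.0357 + 0.1071 = 0.1428 ≈ 0.143

0.143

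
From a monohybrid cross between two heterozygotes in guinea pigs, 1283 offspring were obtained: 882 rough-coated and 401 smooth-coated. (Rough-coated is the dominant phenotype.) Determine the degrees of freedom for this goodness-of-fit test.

For a monohybrid cross between heterozygotes with complete dominance, the expected phenotypic ratio is 3:1.
A goodness-of-fit test with 2 phenotype classes has df = 2 − 1 = 1.

1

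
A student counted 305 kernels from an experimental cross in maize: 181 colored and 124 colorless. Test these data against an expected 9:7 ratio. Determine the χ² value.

1.187

Total ratio parts = 16. Expected numbers out of 305:
  colored: 305 × 9/16 = 171.5625
  colorless: 305 × 7/16 = 133.4375
χ² = Σ (O − E)² / E
  colored: (181 − 171.5625)² / 171.5625 = 0.5191
  colorless: (124 − 133.4375)² / 133.4375 = 0.6675
χ² = 0.5191 + 0.6675 = 1.1866 ≈ 1.187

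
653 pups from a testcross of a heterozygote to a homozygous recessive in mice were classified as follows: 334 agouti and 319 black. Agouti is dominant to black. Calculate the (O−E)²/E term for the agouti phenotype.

0.172

A testcross of a heterozygote (Aa × aa) gives a 1:1 phenotypic ratio.
The 1:1 ratio has 2 parts, so with N = 653 the expected counts are:
  agouti: 653 × 1/2 = 326.5
  black: 653 × 1/2 = 326.5
Contribution of agouti: (334 − 326.5)² / 326.5 = 0.1723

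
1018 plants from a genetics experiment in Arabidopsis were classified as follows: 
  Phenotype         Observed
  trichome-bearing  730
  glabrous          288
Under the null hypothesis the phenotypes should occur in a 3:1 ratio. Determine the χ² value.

The 3:1 ratio has 4 parts, so with N = 1018 the expected counts are:
  trichome-bearing: 1018 × 3/4 = 763.5
  glabrous: 1018 × 1/4 = 254.5
χ² = Σ (O − E)² / E
  trichome-bearing: (730 − 763.5)² / 763.5 = 1.4699
  glabrous: (288 − 254.5)² / 254.5 = 4.4096
χ² = 1.4699 + 4.4096 = 5.8795 ≈ 5.880

5.880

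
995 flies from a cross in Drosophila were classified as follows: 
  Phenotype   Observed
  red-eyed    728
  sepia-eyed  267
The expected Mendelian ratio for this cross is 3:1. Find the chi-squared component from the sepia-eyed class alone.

1.339

Under the 3:1 hypothesis (Σ ratio = 4, N = 995):
  red-eyed: 995 × 3/4 = 746.25
  sepia-eyed: 995 × 1/4 = 248.75
Contribution of sepia-eyed: (267 − 248.75)² / 248.75 = 1.3389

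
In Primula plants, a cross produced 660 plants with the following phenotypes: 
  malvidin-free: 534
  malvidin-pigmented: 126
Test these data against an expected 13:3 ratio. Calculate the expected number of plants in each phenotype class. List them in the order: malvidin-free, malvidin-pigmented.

536.25, 123.75

Total ratio parts = 16. Expected numbers out of 660:
  malvidin-free: 660 × 13/16 = 536.25
  malvidin-pigmented: 660 × 3/16 = 123.75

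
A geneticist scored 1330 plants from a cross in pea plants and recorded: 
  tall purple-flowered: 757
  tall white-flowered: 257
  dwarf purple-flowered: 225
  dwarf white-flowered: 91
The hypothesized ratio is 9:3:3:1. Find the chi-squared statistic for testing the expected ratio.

3.467

Expected counts for N = 1330 under a 9:3:3:1 ratio (total parts = 16):
  tall purple-flowered: 1330 × 9/16 = 748.125
  tall white-flowered: 1330 × 3/16 = 249.375
  dwarf purple-flowered: 1330 × 3/16 = 249.375
  dwarf white-flowered: 1330 × 1/16 = 83.125
χ² = Σ (O − E)² / E
  tall purple-flowered: (757 − 748.125)² / 748.125 = 0.1053
  tall white-flowered: (257 − 249.375)² / 249.375 = 0.2331
  dwarf purple-flowered: (225 − 249.375)² / 249.375 = 2.3825
  dwarf white-flowered: (91 − 83.125)² / 83.125 = 0.7461
χ² = 0.1053 + 0.2331 + 2.3825 + 0.7461 = 3.467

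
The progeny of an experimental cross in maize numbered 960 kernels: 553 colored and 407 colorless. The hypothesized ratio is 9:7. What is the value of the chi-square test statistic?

Total ratio parts = 16. Expected numbers out of 960:
  colored: 960 × 9/16 = 540
  colorless: 960 × 7/16 = 420
χ² = Σ (O − E)² / E
  colored: (553 − 540)² / 540 = 0.3130
  colorless: (407 − 420)² / 420 = 0.4024
χ² = 0.3130 + 0.4024 = 0.7154 ≈ 0.715

0.715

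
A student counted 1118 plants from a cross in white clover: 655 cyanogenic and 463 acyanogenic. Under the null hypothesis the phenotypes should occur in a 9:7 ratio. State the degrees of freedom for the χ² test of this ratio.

A goodness-of-fit test with 2 phenotype classes has df = 2 − 1 = 1.

1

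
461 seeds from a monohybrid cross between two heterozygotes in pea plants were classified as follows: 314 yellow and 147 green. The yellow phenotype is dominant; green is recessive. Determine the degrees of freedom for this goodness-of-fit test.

For a monohybrid cross between heterozygotes with complete dominance, the expected phenotypic ratio is 3:1.
A goodness-of-fit test with 2 phenotype classes has df = 2 − 1 = 1.

1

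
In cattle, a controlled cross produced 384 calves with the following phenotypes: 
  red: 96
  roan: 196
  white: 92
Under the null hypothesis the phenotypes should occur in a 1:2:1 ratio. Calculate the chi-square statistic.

0.250

Expected counts for N = 384 under a 1:2:1 ratio (total parts = 4):
  red: 384 × 1/4 = 96
  roan: 384 × 2/4 = 192
  white: 384 × 1/4 = 96
χ² = Σ (O − E)² / E
  red: (96 − 96)² / 96 = 0.0000
  roan: (196 − 192)² / 192 = 0.0833
  white: (92 − 96)² / 96 = 0.1667
χ² = 0.0000 + 0.0833 + 0.1667 = 0.250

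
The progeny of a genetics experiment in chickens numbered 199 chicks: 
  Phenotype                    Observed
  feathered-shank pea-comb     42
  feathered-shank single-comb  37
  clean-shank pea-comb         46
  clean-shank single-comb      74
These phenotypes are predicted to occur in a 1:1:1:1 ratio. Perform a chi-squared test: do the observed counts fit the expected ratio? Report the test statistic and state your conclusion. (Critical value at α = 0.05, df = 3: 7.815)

Total ratio parts = 4. Expected numbers out of 199:
  feathered-shank pea-comb: 199 × 1/4 = 49.75
  feathered-shank single-comb: 199 × 1/4 = 49.75
  clean-shank pea-comb: 199 × 1/4 = 49.75
  clean-shank single-comb: 199 × 1/4 = 49.75
χ² = Σ (O − E)² / E
  feathered-shank pea-comb: (42 − 49.75)² / 49.75 = 1.2073
  feathered-shank single-comb: (37 − 49.75)² / 49.75 = 3.2676
  clean-shank pea-comb: (46 − 49.75)² / 49.75 = 0.2827
  clean-shank single-comb: (74 − 49.75)² / 49.75 = 11.8204
χ² = 1.2073 + 3.2676 + 0.2827 + 11.8204 = 16.578
Degrees of freedom = 4 − 1 = 3; critical value at α = 0.05 is 7.815.
Since 16.578 > 7.815, we reject the null hypothesis — the data do not fit the 1:1:1:1 ratio.

16.578; not consistent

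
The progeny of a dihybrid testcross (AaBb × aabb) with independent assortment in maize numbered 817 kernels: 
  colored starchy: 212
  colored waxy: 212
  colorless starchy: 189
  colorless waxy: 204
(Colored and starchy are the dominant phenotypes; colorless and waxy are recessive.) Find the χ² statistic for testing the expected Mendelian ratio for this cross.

A dihybrid testcross with independent assortment gives a 1:1:1:1 ratio.
Under the 1:1:1:1 hypothesis (Σ ratio = 4, N = 817):
  colored starchy: 817 × 1/4 = 204.25
  colored waxy: 817 × 1/4 = 204.25
  colorless starchy: 817 × 1/4 = 204.25
  colorless waxy: 817 × 1/4 = 204.25
χ² = Σ (O − E)² / E
  colored starchy: (212 − 204.25)² / 204.25 = 0.2941
  colored waxy: (212 − 204.25)² / 204.25 = 0.2941
  colorless starchy: (189 − 204.25)² / 204.25 = 1.1386
  colorless waxy: (204 − 204.25)² / 204.25 = 0.0003
χ² = 0.2941 + 0.2941 + 1.1386 + 0.0003 = 1.7271 ≈ 1.727

1.727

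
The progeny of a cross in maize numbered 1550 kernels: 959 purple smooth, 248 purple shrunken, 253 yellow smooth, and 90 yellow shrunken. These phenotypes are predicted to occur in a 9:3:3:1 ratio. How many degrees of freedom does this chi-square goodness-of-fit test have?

A goodness-of-fit test with 4 phenotype classes has df = 4 − 1 = 3.

3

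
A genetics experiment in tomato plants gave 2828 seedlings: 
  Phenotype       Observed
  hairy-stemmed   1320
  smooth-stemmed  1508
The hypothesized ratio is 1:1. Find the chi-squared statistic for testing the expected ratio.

Total ratio parts = 2. Expected numbers out of 2828:
  hairy-stemmed: 2828 × 1/2 = 1414
  smooth-stemmed: 2828 × 1/2 = 1414
χ² = Σ (O − E)² / E
  hairy-stemmed: (1320 − 1414)² / 1414 = 6.2489
  smooth-stemmed: (1508 − 1414)² / 1414 = 6.2489
χ² = 6.2489 + 6.2489 = 12.4978 ≈ 12.498

12.498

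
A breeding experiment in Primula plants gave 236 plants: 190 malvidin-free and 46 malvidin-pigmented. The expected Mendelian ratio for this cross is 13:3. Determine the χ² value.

Expected counts for N = 236 under a 13:3 ratio (total parts = 16):
  malvidin-free: 236 × 13/16 = 191.75
  malvidin-pigmented: 236 × 3/16 = 44.25
χ² = Σ (O − E)² / E
  malvidin-free: (190 − 191.75)² / 191.75 = 0.0160
  malvidin-pigmented: (46 − 44.25)² / 44.25 = 0.0692
χ² = 0.0160 + 0.0692 = 0.0852 ≈ 0.085

0.085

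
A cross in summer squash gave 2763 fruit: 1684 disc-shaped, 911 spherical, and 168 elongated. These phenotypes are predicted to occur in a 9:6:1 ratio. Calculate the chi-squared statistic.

The 9:6:1 ratio has 16 parts, so with N = 2763 the expected counts are:
  disc-shaped: 2763 × 9/16 = 1554.1875
  spherical: 2763 × 6/16 = 1036.125
  elongated: 2763 × 1/16 = 172.6875
χ² = Σ (O − E)² / E
  disc-shaped: (1684 − 1554.1875)² / 1554.1875 = 10.8425
  spherical: (911 − 1036.125)² / 1036.125 = 15.1104
  elongated: (168 − 172.6875)² / 172.6875 = 0.1272
χ² = 10.8425 + 15.1104 + 0.1272 = 26.0801 ≈ 26.080

26.080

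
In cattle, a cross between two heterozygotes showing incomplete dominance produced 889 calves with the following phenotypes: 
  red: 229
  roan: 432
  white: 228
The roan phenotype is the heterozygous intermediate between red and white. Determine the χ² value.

With incomplete dominance, a heterozygote × heterozygote cross gives a 1:2:1 phenotypic ratio.
Total ratio parts = 4. Expected numbers out of 889:
  red: 889 × 1/4 = 222.25
  roan: 889 × 2/4 = 444.5
  white: 889 × 1/4 = 222.25
χ² = Σ (O − E)² / E
  red: (229 − 222.25)² / 222.25 = 0.2050
  roan: (432 − 444.5)² / 444.5 = 0.3515
  white: (228 − 222.25)² / 222.25 = 0.1488
χ² = 0.2050 + 0.3515 + 0.1488 = 0.7053 ≈ 0.705

0.705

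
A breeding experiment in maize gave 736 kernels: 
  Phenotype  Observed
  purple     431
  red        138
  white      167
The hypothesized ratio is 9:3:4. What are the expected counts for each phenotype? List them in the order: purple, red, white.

The 9:3:4 ratio has 16 parts, so with N = 736 the expected counts are:
  purple: 736 × 9/16 = 414
  red: 736 × 3/16 = 138
  white: 736 × 4/16 = 184

414, 138, 184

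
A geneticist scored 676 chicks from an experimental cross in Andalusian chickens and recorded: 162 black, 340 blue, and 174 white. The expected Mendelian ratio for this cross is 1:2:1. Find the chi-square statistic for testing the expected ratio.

0.450

The 1:2:1 ratio has 4 parts, so with N = 676 the expected counts are:
  black: 676 × 1/4 = 169
  blue: 676 × 2/4 = 338
  white: 676 × 1/4 = 169
χ² = Σ (O − E)² / E
  black: (162 − 169)² / 169 = 0.2899
  blue: (340 − 338)² / 338 = 0.0118
  white: (174 − 169)² / 169 = 0.1479
χ² = 0.2899 + 0.0118 + 0.1479 = 0.4496 ≈ 0.450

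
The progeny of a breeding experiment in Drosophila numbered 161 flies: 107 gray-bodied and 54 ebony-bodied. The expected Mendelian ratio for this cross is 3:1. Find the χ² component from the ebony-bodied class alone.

4.697

Expected counts for N = 161 under a 3:1 ratio (total parts = 4):
  gray-bodied: 161 × 3/4 = 120.75
  ebony-bodied: 161 × 1/4 = 40.25
Contribution of ebony-bodied: (54 − 40.25)² / 40.25 = 4.6972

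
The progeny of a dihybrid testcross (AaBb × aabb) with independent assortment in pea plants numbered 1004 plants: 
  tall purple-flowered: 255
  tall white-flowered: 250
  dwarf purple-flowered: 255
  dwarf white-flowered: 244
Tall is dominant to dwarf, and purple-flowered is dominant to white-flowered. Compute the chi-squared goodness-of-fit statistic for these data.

0.327

A dihybrid testcross with independent assortment gives a 1:1:1:1 ratio.
Total ratio parts = 4. Expected numbers out of 1004:
  tall purple-flowered: 1004 × 1/4 = 251
  tall white-flowered: 1004 × 1/4 = 251
  dwarf purple-flowered: 1004 × 1/4 = 251
  dwarf white-flowered: 1004 × 1/4 = 251
χ² = Σ (O − E)² / E
  tall purple-flowered: (255 − 251)² / 251 = 0.0637
  tall white-flowered: (250 − 251)² / 251 = 0.0040
  dwarf purple-flowered: (255 − 251)² / 251 = 0.0637
  dwarf white-flowered: (244 − 251)² / 251 = 0.1952
χ² = 0.0637 + 0.0040 + 0.0637 + 0.1952 = 0.3266 ≈ 0.327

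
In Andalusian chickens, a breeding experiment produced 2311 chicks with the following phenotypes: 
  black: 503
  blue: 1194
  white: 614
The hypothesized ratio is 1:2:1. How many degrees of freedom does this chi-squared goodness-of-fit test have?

2

A goodness-of-fit test with 3 phenotype classes has df = 3 − 1 = 2.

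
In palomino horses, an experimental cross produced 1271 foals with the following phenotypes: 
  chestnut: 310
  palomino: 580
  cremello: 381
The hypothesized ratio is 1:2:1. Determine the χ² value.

17.626

Expected counts for N = 1271 under a 1:2:1 ratio (total parts = 4):
  chestnut: 1271 × 1/4 = 317.75
  palomino: 1271 × 2/4 = 635.5
  cremello: 1271 × 1/4 = 317.75
χ² = Σ (O − E)² / E
  chestnut: (310 − 317.75)² / 317.75 = 0.1890
  palomino: (580 − 635.5)² / 635.5 = 4.8470
  cremello: (381 − 317.75)² / 317.75 = 12.5903
χ² = 0.1890 + 4.8470 + 12.5903 = 17.6263 ≈ 17.626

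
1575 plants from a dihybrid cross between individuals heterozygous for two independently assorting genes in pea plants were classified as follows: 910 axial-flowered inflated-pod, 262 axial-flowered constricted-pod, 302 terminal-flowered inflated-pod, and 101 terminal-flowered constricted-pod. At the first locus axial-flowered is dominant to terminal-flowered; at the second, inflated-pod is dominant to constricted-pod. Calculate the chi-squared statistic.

4.629

A dihybrid F₂ with independent assortment and complete dominance at both loci gives a 9:3:3:1 phenotypic ratio.
Under the 9:3:3:1 hypothesis (Σ ratio = 16, N = 1575):
  axial-flowered inflated-pod: 1575 × 9/16 = 885.9375
  axial-flowered constricted-pod: 1575 × 3/16 = 295.3125
  terminal-flowered inflated-pod: 1575 × 3/16 = 295.3125
  terminal-flowered constricted-pod: 1575 × 1/16 = 98.4375
χ² = Σ (O − E)² / E
  axial-flowered inflated-pod: (910 − 885.9375)² / 885.9375 = 0.6535
  axial-flowered constricted-pod: (262 − 295.3125)² / 295.3125 = 3.7578
  terminal-flowered inflated-pod: (302 − 295.3125)² / 295.3125 = 0.1514
  terminal-flowered constricted-pod: (101 − 98.4375)² / 98.4375 = 0.0667
χ² = 0.6535 + 3.7578 + 0.1514 + 0.0667 = 4.6294 ≈ 4.629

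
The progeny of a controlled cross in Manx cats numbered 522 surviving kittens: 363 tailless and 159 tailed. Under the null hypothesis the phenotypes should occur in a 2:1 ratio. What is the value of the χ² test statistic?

Under the 2:1 hypothesis (Σ ratio = 3, N = 522):
  tailless: 522 × 2/3 = 348
  tailed: 522 × 1/3 = 174
χ² = Σ (O − E)² / E
  tailless: (363 − 348)² / 348 = 0.6466
  tailed: (159 − 174)² / 174 = 1.2931
χ² = 0.6466 + 1.2931 = 1.9397 ≈ 1.940

1.940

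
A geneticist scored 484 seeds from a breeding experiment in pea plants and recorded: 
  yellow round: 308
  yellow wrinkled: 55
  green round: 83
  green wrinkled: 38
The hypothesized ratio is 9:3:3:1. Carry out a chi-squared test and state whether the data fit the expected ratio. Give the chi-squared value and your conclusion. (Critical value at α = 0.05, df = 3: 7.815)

21.425; not consistent

Under the 9:3:3:1 hypothesis (Σ ratio = 16, N = 484):
  yellow round: 484 × 9/16 = 272.25
  yellow wrinkled: 484 × 3/16 = 90.75
  green round: 484 × 3/16 = 90.75
  green wrinkled: 484 × 1/16 = 30.25
χ² = Σ (O − E)² / E
  yellow round: (308 − 272.25)² / 272.25 = 4.6944
  yellow wrinkled: (55 − 90.75)² / 90.75 = 14.0833
  green round: (83 − 90.75)² / 90.75 = 0.6618
  green wrinkled: (38 − 30.25)² / 30.25 = 1.9855
χ² = 4.6944 + 14.0833 + 0.6618 + 1.9855 = 21.425
Degrees of freedom = 4 − 1 = 3; critical value at α = 0.05 is 7.815.
Since 21.425 > 7.815, we reject the null hypothesis — the data do not fit the 9:3:3:1 ratio.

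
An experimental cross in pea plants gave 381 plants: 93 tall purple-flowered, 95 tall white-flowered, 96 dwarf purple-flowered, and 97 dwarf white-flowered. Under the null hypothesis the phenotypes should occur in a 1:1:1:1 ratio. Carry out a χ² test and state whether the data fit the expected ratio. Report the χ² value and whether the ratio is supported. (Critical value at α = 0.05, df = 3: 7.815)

Under the 1:1:1:1 hypothesis (Σ ratio = 4, N = 381):
  tall purple-flowered: 381 × 1/4 = 95.25
  tall white-flowered: 381 × 1/4 = 95.25
  dwarf purple-flowered: 381 × 1/4 = 95.25
  dwarf white-flowered: 381 × 1/4 = 95.25
χ² = Σ (O − E)² / E
  tall purple-flowered: (93 − 95.25)² / 95.25 = 0.0531
  tall white-flowered: (95 − 95.25)² / 95.25 = 0.0007
  dwarf purple-flowered: (96 − 95.25)² / 95.25 = 0.0059
  dwarf white-flowered: (97 − 95.25)² / 95.25 = 0.0322
χ² = 0.0531 + 0.0007 + 0.0059 + 0.0322 = 0.0919 ≈ 0.092
Degrees of freedom = 4 − 1 = 3; critical value at α = 0.05 is 7.815.
Since 0.092 < 7.815, we fail to reject the null hypothesis — the data are consistent with the 1:1:1:1 ratio.

0.092; consistent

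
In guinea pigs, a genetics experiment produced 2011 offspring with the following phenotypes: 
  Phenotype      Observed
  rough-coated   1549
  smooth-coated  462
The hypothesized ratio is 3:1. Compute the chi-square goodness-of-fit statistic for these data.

4.404

Under the 3:1 hypothesis (Σ ratio = 4, N = 2011):
  rough-coated: 2011 × 3/4 = 1508.25
  smooth-coated: 2011 × 1/4 = 502.75
χ² = Σ (O − E)² / E
  rough-coated: (1549 − 1508.25)² / 1508.25 = 1.1010
  smooth-coated: (462 − 502.75)² / 502.75 = 3.3030
χ² = 1.1010 + 3.3030 = 4.404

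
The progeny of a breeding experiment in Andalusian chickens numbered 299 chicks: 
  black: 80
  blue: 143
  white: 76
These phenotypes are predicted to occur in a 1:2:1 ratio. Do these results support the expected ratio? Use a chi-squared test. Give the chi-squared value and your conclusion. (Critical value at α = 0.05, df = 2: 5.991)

0.672; consistent

The 1:2:1 ratio has 4 parts, so with N = 299 the expected counts are:
  black: 299 × 1/4 = 74.75
  blue: 299 × 2/4 = 149.5
  white: 299 × 1/4 = 74.75
χ² = Σ (O − E)² / E
  black: (80 − 74.75)² / 74.75 = 0.3687
  blue: (143 − 149.5)² / 149.5 = 0.2826
  white: (76 − 74.75)² / 74.75 = 0.0209
χ² = 0.3687 + 0.2826 + 0.0209 = 0.6722 ≈ 0.672
Degrees of freedom = 3 − 1 = 2; critical value at α = 0.05 is 5.991.
Since 0.672 < 5.991, we fail to reject the null hypothesis — the data are consistent with the 1:2:1 ratio.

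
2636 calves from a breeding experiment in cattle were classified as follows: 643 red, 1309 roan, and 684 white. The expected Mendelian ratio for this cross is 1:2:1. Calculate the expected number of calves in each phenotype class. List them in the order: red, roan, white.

Expected counts for N = 2636 under a 1:2:1 ratio (total parts = 4):
  red: 2636 × 1/4 = 659
  roan: 2636 × 2/4 = 1318
  white: 2636 × 1/4 = 659

659, 1318, 659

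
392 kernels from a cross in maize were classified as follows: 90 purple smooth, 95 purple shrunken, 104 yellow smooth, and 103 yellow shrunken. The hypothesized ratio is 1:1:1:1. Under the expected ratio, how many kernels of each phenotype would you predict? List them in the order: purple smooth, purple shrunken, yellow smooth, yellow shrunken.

98, 98, 98, 98

Under the 1:1:1:1 hypothesis (Σ ratio = 4, N = 392):
  purple smooth: 392 × 1/4 = 98
  purple shrunken: 392 × 1/4 = 98
  yellow smooth: 392 × 1/4 = 98
  yellow shrunken: 392 × 1/4 = 98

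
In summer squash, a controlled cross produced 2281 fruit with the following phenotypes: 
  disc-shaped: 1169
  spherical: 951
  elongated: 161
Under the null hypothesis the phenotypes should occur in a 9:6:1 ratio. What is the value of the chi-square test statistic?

23.215

Expected counts for N = 2281 under a 9:6:1 ratio (total parts = 16):
  disc-shaped: 2281 × 9/16 = 1283.0625
  spherical: 2281 × 6/16 = 855.375
  elongated: 2281 × 1/16 = 142.5625
χ² = Σ (O − E)² / E
  disc-shaped: (1169 − 1283.0625)² / 1283.0625 = 10.1400
  spherical: (951 − 855.375)² / 855.375 = 10.6902
  elongated: (161 − 142.5625)² / 142.5625 = 2.3845
χ² = 10.1400 + 10.6902 + 2.3845 = 23.2147 ≈ 23.215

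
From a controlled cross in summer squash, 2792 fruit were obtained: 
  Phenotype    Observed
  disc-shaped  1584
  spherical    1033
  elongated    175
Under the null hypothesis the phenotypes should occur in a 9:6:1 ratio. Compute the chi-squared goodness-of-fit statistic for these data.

0.305

Total ratio parts = 16. Expected numbers out of 2792:
  disc-shaped: 2792 × 9/16 = 1570.5
  spherical: 2792 × 6/16 = 1047
  elongated: 2792 × 1/16 = 174.5
χ² = Σ (O − E)² / E
  disc-shaped: (1584 − 1570.5)² / 1570.5 = 0.1160
  spherical: (1033 − 1047)² / 1047 = 0.1872
  elongated: (175 − 174.5)² / 174.5 = 0.0014
χ² = 0.1160 + 0.1872 + 0.0014 = 0.3046 ≈ 0.305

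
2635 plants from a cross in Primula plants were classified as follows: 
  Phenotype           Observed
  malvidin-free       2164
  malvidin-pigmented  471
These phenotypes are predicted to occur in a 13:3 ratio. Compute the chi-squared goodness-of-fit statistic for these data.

Total ratio parts = 16. Expected numbers out of 2635:
  malvidin-free: 2635 × 13/16 = 2140.9375
  malvidin-pigmented: 2635 × 3/16 = 494.0625
χ² = Σ (O − E)² / E
  malvidin-free: (2164 − 2140.9375)² / 2140.9375 = 0.2484
  malvidin-pigmented: (471 − 494.0625)² / 494.0625 = 1.0765
χ² = 0.2484 + 1.0765 = 1.3249 ≈ 1.325

1.325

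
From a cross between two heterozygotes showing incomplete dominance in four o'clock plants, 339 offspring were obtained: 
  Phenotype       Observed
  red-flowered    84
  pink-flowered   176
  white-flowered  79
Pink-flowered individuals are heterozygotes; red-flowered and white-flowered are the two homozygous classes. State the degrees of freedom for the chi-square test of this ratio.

With incomplete dominance, a heterozygote × heterozygote cross gives a 1:2:1 phenotypic ratio.
A goodness-of-fit test with 3 phenotype classes has df = 3 − 1 = 2.

2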